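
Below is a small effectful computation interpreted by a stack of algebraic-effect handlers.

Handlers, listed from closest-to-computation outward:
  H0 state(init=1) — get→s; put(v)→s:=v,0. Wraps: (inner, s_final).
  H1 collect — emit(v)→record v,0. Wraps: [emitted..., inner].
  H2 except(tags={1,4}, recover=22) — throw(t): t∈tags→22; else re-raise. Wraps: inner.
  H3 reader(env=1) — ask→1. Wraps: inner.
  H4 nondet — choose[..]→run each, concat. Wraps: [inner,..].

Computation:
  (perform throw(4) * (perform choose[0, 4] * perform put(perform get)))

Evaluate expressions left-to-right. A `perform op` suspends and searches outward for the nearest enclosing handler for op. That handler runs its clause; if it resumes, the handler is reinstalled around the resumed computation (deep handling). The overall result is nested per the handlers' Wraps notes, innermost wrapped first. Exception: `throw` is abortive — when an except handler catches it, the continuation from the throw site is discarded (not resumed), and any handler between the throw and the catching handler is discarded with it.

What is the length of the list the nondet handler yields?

Evaluation trace:
throw(4) @ H2 caught ⇒ 22
H3 returns 22
H4 returns [22]
= [22]

Answer: 1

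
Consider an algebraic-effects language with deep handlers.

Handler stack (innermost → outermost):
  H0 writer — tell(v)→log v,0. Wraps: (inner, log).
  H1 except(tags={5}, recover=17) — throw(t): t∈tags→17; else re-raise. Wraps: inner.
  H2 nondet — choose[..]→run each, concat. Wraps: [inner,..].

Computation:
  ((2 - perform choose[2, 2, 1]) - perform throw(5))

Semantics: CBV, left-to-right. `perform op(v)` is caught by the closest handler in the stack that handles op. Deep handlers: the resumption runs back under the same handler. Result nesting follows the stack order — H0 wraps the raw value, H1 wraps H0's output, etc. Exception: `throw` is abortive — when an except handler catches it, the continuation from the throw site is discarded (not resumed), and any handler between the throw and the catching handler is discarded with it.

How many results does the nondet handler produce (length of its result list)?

Evaluation trace:
choose[2, 2, 1] @ H2
  branch[0] choose=2:
    throw(5) @ H1 caught ⇒ 17
    H2 returns [17]
  branch[1] choose=2:
    throw(5) @ H1 caught ⇒ 17
    H2 returns [17]
  branch[2] choose=1:
    throw(5) @ H1 caught ⇒ 17
    H2 returns [17]
= [17, 17, 17]

Answer: 3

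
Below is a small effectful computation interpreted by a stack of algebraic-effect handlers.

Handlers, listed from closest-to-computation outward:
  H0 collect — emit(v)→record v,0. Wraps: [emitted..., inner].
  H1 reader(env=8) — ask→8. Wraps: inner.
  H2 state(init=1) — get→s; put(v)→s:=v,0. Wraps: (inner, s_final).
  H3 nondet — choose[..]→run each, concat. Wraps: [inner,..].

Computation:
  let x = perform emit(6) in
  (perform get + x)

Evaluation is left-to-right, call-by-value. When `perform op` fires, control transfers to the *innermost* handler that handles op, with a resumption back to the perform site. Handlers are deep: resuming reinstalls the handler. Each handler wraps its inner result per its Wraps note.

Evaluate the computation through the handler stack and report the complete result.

Working:
emit(6) @ H0 ⇒ out+=6
get @ H2 ⇒ 1
H0 returns [6, 1]
H1 returns [6, 1]
H2 returns ([6, 1], 1)
H3 returns [([6, 1], 1)]
= [([6, 1], 1)]

Answer: [([6, 1], 1)]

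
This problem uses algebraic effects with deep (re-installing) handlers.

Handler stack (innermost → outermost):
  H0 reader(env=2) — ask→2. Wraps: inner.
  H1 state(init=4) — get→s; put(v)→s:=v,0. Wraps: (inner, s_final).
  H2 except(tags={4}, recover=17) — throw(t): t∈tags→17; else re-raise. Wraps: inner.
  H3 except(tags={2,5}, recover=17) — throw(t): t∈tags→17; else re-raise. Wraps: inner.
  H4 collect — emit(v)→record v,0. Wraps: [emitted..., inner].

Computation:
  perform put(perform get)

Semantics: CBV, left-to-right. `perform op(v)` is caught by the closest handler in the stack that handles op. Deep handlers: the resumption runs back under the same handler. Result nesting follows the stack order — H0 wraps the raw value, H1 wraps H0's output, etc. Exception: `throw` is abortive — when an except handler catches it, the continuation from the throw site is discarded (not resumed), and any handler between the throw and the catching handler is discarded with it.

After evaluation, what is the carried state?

Answer: 4

Evaluation trace:
get @ H1 ⇒ 4
put(4) @ H1 ⇒ s:=4
H0 returns 0
H1 returns (0, 4)
H2 returns (0, 4)
H3 returns (0, 4)
H4 returns [(0, 4)]
= [(0, 4)]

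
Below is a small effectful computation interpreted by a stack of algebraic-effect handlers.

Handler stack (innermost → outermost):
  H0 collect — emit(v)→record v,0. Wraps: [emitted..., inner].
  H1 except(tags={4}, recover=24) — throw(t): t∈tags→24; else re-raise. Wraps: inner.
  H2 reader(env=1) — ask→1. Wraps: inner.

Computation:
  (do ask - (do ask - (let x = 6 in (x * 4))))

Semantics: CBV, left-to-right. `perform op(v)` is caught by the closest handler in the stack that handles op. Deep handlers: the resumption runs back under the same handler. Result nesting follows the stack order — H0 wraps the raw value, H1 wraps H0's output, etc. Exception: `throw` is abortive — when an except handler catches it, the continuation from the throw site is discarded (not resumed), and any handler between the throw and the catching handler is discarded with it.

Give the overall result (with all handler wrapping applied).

Evaluation trace:
ask @ H2 ⇒ 1
ask @ H2 ⇒ 1
H0 returns [24]
H1 returns [24]
H2 returns [24]
= [24]

Answer: [24]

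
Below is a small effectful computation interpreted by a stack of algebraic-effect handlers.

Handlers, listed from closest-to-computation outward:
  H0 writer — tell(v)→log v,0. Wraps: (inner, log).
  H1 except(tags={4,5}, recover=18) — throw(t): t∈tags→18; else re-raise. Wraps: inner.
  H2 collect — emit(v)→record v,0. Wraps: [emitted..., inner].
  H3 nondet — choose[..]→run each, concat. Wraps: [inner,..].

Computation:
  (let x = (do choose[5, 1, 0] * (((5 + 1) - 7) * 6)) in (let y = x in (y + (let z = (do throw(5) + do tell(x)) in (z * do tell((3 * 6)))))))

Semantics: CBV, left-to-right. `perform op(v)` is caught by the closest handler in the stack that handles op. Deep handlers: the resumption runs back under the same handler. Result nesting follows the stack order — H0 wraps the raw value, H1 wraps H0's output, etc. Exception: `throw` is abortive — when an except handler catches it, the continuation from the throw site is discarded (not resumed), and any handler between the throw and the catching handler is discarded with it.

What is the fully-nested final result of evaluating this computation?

Step-by-step:
choose[5, 1, 0] @ H3
  branch[0] choose=5:
    throw(5) @ H1 caught ⇒ 18
    H2 returns [18]
    H3 returns [[18]]
  branch[1] choose=1:
    throw(5) @ H1 caught ⇒ 18
    H2 returns [18]
    H3 returns [[18]]
  branch[2] choose=0:
    throw(5) @ H1 caught ⇒ 18
    H2 returns [18]
    H3 returns [[18]]
= [[18], [18], [18]]

Answer: [[18], [18], [18]]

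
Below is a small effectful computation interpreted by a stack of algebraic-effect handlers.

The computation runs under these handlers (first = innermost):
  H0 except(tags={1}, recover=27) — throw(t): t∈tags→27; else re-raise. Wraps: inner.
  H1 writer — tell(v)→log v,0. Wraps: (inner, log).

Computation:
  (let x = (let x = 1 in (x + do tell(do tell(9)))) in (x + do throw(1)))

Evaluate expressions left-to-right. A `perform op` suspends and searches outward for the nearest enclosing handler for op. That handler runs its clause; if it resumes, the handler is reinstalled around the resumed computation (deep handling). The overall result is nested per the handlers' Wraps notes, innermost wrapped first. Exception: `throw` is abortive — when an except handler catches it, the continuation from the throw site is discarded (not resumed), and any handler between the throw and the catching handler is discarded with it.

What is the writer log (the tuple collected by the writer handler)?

Answer: (9, 0)

Step-by-step:
tell(9) @ H1 ⇒ log+=9
tell(0) @ H1 ⇒ log+=0
throw(1) @ H0 caught ⇒ 27
H1 returns (27, (9, 0))
= (27, (9, 0))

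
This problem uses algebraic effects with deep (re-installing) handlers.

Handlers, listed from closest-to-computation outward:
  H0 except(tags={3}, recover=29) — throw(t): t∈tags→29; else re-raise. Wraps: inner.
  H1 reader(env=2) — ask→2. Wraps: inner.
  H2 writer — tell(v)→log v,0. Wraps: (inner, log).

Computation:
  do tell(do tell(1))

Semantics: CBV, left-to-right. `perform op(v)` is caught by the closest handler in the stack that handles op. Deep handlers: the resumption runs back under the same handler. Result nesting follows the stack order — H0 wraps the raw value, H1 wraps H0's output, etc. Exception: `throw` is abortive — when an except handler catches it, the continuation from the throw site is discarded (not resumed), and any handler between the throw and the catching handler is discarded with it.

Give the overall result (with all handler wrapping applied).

Step-by-step:
tell(1) @ H2 ⇒ log+=1
tell(0) @ H2 ⇒ log+=0
H0 returns 0
H1 returns 0
H2 returns (0, (1, 0))
= (0, (1, 0))

Answer: (0, (1, 0))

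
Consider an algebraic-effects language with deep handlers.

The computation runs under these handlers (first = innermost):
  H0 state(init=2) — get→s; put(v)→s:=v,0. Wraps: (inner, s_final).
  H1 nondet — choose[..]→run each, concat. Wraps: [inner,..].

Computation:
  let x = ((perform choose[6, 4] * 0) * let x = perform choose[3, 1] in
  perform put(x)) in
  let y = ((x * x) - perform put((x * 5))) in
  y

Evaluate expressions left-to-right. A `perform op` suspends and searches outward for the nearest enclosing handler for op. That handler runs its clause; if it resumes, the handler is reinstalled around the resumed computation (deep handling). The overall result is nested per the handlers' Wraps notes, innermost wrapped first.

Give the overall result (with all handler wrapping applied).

Answer: [(0, 0), (0, 0), (0, 0), (0, 0)]

Step-by-step:
choose[6, 4] @ H1
  branch[0] choose=6:
    choose[3, 1] @ H1
      branch[0] choose=3:
        put(3) @ H0 ⇒ s:=3
        put(0) @ H0 ⇒ s:=0
        H0 returns (0, 0)
        H1 returns [(0, 0)]
      branch[1] choose=1:
        put(1) @ H0 ⇒ s:=1
        put(0) @ H0 ⇒ s:=0
        H0 returns (0, 0)
        H1 returns [(0, 0)]
  branch[1] choose=4:
    choose[3, 1] @ H1
      branch[0] choose=3:
        put(3) @ H0 ⇒ s:=3
        put(0) @ H0 ⇒ s:=0
        H0 returns (0, 0)
        H1 returns [(0, 0)]
      branch[1] choose=1:
        put(1) @ H0 ⇒ s:=1
        put(0) @ H0 ⇒ s:=0
        H0 returns (0, 0)
        H1 returns [(0, 0)]
= [(0, 0), (0, 0), (0, 0), (0, 0)]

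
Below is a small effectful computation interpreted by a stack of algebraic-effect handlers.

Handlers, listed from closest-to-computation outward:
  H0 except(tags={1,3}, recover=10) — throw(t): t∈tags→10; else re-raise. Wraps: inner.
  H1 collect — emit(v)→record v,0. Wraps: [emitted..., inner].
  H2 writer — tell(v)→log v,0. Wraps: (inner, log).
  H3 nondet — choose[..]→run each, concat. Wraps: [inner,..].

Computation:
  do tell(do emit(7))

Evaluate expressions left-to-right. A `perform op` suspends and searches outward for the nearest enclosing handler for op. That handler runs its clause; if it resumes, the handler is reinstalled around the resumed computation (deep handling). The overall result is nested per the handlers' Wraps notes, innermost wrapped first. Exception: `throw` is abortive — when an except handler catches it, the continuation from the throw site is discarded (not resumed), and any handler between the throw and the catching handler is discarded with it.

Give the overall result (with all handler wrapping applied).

Evaluation trace:
emit(7) @ H1 ⇒ out+=7
tell(0) @ H2 ⇒ log+=0
H0 returns 0
H1 returns [7, 0]
H2 returns ([7, 0], (0))
H3 returns [([7, 0], (0))]
= [([7, 0], (0))]

Answer: [([7, 0], (0))]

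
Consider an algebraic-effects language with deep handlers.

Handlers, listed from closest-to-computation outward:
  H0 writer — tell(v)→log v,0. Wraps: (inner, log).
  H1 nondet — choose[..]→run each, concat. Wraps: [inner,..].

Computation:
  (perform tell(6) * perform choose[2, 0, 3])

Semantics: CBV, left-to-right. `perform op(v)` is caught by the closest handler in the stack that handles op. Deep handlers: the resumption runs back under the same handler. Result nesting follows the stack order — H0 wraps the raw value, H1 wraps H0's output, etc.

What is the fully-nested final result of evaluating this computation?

Evaluation trace:
tell(6) @ H0 ⇒ log+=6
choose[2, 0, 3] @ H1
  branch[0] choose=2:
    H0 returns (0, (6))
    H1 returns [(0, (6))]
  branch[1] choose=0:
    H0 returns (0, (6))
    H1 returns [(0, (6))]
  branch[2] choose=3:
    H0 returns (0, (6))
    H1 returns [(0, (6))]
= [(0, (6)), (0, (6)), (0, (6))]

Answer: [(0, (6)), (0, (6)), (0, (6))]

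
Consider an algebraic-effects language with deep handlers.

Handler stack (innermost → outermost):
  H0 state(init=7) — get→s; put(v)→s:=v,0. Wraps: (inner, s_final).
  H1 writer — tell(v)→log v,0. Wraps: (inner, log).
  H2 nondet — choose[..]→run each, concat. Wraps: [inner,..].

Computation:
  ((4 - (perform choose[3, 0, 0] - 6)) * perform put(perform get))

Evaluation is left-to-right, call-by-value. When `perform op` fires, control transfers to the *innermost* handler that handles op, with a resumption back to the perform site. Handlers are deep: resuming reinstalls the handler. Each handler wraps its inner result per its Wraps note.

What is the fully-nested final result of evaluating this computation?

Step-by-step:
choose[3, 0, 0] @ H2
  branch[0] choose=3:
    get @ H0 ⇒ 7
    put(7) @ H0 ⇒ s:=7
    H0 returns (0, 7)
    H1 returns ((0, 7), ())
    H2 returns [((0, 7), ())]
  branch[1] choose=0:
    get @ H0 ⇒ 7
    put(7) @ H0 ⇒ s:=7
    H0 returns (0, 7)
    H1 returns ((0, 7), ())
    H2 returns [((0, 7), ())]
  branch[2] choose=0:
    get @ H0 ⇒ 7
    put(7) @ H0 ⇒ s:=7
    H0 returns (0, 7)
    H1 returns ((0, 7), ())
    H2 returns [((0, 7), ())]
= [((0, 7), ()), ((0, 7), ()), ((0, 7), ())]

Answer: [((0, 7), ()), ((0, 7), ()), ((0, 7), ())]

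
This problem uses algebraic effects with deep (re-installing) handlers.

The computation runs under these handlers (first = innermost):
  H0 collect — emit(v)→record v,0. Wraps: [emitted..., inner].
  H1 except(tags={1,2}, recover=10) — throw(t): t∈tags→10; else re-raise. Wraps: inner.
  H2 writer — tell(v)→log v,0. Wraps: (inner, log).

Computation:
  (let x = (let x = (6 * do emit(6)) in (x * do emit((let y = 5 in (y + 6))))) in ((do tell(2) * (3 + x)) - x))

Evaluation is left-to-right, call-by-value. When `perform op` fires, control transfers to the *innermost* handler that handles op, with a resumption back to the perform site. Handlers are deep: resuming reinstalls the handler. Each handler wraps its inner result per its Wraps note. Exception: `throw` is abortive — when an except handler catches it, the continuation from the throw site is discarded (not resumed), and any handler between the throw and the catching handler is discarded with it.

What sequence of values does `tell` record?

Answer: (2)

Step-by-step:
emit(6) @ H0 ⇒ out+=6
emit(11) @ H0 ⇒ out+=11
tell(2) @ H2 ⇒ log+=2
H0 returns [6, 11, 0]
H1 returns [6, 11, 0]
H2 returns ([6, 11, 0], (2))
= ([6, 11, 0], (2))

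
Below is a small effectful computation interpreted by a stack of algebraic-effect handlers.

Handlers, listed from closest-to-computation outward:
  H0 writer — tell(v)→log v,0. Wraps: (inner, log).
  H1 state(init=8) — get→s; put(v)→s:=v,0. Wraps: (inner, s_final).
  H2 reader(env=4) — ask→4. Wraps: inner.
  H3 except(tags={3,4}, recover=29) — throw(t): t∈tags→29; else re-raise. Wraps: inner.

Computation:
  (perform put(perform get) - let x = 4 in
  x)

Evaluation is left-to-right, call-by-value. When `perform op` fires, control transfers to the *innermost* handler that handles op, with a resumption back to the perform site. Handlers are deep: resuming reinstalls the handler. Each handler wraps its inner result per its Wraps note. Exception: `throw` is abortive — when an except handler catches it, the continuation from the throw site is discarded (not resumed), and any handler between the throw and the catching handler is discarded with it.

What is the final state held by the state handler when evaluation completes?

Step-by-step:
get @ H1 ⇒ 8
put(8) @ H1 ⇒ s:=8
H0 returns (-4, ())
H1 returns ((-4, ()), 8)
H2 returns ((-4, ()), 8)
H3 returns ((-4, ()), 8)
= ((-4, ()), 8)

Answer: 8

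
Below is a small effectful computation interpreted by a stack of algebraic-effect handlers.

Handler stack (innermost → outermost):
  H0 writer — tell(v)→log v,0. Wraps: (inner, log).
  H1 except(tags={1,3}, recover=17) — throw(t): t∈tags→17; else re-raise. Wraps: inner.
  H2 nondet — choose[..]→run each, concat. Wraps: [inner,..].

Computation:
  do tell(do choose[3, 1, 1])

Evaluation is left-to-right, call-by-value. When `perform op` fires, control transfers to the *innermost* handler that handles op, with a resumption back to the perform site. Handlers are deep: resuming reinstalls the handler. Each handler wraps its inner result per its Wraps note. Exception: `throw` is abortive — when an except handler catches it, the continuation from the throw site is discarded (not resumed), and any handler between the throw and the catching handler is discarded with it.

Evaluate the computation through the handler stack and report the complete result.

Evaluation trace:
choose[3, 1, 1] @ H2
  branch[0] choose=3:
    tell(3) @ H0 ⇒ log+=3
    H0 returns (0, (3))
    H1 returns (0, (3))
    H2 returns [(0, (3))]
  branch[1] choose=1:
    tell(1) @ H0 ⇒ log+=1
    H0 returns (0, (1))
    H1 returns (0, (1))
    H2 returns [(0, (1))]
  branch[2] choose=1:
    tell(1) @ H0 ⇒ log+=1
    H0 returns (0, (1))
    H1 returns (0, (1))
    H2 returns [(0, (1))]
= [(0, (3)), (0, (1)), (0, (1))]

Answer: [(0, (3)), (0, (1)), (0, (1))]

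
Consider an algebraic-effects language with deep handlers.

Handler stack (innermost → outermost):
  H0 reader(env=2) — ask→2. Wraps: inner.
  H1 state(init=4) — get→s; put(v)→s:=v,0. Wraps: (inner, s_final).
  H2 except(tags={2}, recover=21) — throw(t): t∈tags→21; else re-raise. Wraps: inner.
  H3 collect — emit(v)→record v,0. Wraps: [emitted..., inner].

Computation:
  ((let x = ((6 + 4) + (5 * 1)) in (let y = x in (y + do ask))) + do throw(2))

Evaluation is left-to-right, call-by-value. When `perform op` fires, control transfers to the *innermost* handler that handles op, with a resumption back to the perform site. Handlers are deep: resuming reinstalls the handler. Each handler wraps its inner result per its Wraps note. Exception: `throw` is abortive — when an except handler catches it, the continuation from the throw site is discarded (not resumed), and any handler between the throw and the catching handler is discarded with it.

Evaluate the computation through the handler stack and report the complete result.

Evaluation trace:
ask @ H0 ⇒ 2
throw(2) @ H2 caught ⇒ 21
H3 returns [21]
= [21]

Answer: [21]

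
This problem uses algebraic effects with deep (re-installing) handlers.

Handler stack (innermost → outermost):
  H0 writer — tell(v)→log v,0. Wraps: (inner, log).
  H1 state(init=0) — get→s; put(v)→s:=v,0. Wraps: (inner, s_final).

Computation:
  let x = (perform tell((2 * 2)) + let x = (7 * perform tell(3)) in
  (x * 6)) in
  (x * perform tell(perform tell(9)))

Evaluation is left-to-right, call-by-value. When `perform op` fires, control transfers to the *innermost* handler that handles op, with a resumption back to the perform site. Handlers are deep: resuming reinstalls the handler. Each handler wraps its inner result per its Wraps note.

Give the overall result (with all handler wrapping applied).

Answer: ((0, (4, 3, 9, 0)), 0)

Step-by-step:
tell(4) @ H0 ⇒ log+=4
tell(3) @ H0 ⇒ log+=3
tell(9) @ H0 ⇒ log+=9
tell(0) @ H0 ⇒ log+=0
H0 returns (0, (4, 3, 9, 0))
H1 returns ((0, (4, 3, 9, 0)), 0)
= ((0, (4, 3, 9, 0)), 0)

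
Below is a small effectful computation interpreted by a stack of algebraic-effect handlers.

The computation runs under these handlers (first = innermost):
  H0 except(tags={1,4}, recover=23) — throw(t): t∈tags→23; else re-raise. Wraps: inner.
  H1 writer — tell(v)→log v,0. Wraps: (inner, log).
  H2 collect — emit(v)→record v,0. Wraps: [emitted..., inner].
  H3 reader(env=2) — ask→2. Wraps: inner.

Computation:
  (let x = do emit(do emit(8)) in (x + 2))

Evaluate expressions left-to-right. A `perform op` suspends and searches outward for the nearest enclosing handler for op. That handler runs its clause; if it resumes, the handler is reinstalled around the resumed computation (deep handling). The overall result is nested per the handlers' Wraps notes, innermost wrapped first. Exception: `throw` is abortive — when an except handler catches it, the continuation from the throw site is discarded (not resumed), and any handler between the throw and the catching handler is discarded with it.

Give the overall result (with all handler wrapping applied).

Answer: [8, 0, (2, ())]

Evaluation trace:
emit(8) @ H2 ⇒ out+=8
emit(0) @ H2 ⇒ out+=0
H0 returns 2
H1 returns (2, ())
H2 returns [8, 0, (2, ())]
H3 returns [8, 0, (2, ())]
= [8, 0, (2, ())]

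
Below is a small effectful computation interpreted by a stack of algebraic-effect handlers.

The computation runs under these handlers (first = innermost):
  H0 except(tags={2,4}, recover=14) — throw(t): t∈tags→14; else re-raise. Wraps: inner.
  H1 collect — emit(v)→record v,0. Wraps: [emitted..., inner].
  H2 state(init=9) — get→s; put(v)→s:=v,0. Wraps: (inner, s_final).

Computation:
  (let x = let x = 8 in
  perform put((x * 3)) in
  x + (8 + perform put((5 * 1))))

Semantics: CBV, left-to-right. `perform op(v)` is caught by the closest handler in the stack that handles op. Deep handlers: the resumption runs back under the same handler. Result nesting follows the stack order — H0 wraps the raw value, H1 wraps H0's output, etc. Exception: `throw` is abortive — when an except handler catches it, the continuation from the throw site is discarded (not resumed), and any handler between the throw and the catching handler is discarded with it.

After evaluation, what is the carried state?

Answer: 5

Step-by-step:
put(24) @ H2 ⇒ s:=24
put(5) @ H2 ⇒ s:=5
H0 returns 8
H1 returns [8]
H2 returns ([8], 5)
= ([8], 5)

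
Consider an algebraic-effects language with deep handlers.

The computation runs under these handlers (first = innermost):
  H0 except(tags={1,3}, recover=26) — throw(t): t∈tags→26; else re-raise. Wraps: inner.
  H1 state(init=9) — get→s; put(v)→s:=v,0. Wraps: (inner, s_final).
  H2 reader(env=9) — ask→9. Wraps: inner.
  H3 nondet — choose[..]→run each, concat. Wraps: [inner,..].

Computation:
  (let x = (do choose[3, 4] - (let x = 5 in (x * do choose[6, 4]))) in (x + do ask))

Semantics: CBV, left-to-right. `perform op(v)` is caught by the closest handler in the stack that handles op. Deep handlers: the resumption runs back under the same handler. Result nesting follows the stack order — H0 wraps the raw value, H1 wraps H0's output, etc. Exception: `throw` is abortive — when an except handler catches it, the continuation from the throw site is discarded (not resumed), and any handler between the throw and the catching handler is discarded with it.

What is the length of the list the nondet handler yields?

Evaluation trace:
choose[3, 4] @ H3
  branch[0] choose=3:
    choose[6, 4] @ H3
      branch[0] choose=6:
        ask @ H2 ⇒ 9
        H0 returns -18
        H1 returns (-18, 9)
        H2 returns (-18, 9)
        H3 returns [(-18, 9)]
      branch[1] choose=4:
        ask @ H2 ⇒ 9
        H0 returns -8
        H1 returns (-8, 9)
        H2 returns (-8, 9)
        H3 returns [(-8, 9)]
  branch[1] choose=4:
    choose[6, 4] @ H3
      branch[0] choose=6:
        ask @ H2 ⇒ 9
        H0 returns -17
        H1 returns (-17, 9)
        H2 returns (-17, 9)
        H3 returns [(-17, 9)]
      branch[1] choose=4:
        ask @ H2 ⇒ 9
        H0 returns -7
        H1 returns (-7, 9)
        H2 returns (-7, 9)
        H3 returns [(-7, 9)]
= [(-18, 9), (-8, 9), (-17, 9), (-7, 9)]

Answer: 4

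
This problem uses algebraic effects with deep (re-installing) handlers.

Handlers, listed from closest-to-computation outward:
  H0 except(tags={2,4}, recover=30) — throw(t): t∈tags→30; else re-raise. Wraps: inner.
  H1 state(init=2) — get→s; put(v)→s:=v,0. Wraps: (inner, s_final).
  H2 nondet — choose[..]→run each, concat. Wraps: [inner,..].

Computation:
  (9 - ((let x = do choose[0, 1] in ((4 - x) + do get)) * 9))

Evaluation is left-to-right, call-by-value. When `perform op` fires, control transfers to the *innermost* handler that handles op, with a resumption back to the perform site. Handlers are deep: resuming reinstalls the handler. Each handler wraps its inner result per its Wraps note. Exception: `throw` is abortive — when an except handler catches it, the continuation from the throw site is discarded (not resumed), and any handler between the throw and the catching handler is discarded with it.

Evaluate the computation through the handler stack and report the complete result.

Evaluation trace:
choose[0, 1] @ H2
  branch[0] choose=0:
    get @ H1 ⇒ 2
    H0 returns -45
    H1 returns (-45, 2)
    H2 returns [(-45, 2)]
  branch[1] choose=1:
    get @ H1 ⇒ 2
    H0 returns -36
    H1 returns (-36, 2)
    H2 returns [(-36, 2)]
= [(-45, 2), (-36, 2)]

Answer: [(-45, 2), (-36, 2)]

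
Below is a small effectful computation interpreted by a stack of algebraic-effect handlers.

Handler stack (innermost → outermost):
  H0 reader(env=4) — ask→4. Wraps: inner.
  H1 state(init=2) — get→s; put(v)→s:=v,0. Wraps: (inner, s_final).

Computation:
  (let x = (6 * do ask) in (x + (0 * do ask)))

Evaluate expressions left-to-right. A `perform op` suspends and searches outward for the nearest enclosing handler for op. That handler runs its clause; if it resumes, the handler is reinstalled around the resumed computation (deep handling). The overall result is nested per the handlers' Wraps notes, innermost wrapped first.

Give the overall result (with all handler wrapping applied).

Working:
ask @ H0 ⇒ 4
ask @ H0 ⇒ 4
H0 returns 24
H1 returns (24, 2)
= (24, 2)

Answer: (24, 2)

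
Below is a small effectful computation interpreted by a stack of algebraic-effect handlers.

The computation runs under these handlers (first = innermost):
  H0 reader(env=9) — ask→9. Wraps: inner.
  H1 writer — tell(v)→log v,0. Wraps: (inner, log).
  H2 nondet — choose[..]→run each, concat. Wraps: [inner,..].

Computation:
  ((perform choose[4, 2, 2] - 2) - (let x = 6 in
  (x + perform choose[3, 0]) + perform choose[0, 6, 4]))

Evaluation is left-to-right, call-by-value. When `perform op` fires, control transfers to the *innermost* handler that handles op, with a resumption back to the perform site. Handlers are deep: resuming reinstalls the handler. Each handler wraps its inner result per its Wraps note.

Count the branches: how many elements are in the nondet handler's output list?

Step-by-step:
choose[4, 2, 2] @ H2
  branch[0] choose=4:
    choose[3, 0] @ H2
      branch[0] choose=3:
        choose[0, 6, 4] @ H2
          branch[0] choose=0:
            H0 returns -7
            H1 returns (-7, ())
            H2 returns [(-7, ())]
          branch[1] choose=6:
            H0 returns -13
            H1 returns (-13, ())
            H2 returns [(-13, ())]
          branch[2] choose=4:
            H0 returns -11
            H1 returns (-11, ())
            H2 returns [(-11, ())]
      branch[1] choose=0:
        choose[0, 6, 4] @ H2
          branch[0] choose=0:
            H0 returns -4
            H1 returns (-4, ())
            H2 returns [(-4, ())]
          branch[1] choose=6:
            H0 returns -10
            H1 returns (-10, ())
            H2 returns [(-10, ())]
          branch[2] choose=4:
            H0 returns -8
            H1 returns (-8, ())
            H2 returns [(-8, ())]
  branch[1] choose=2:
    choose[3, 0] @ H2
      branch[0] choose=3:
        choose[0, 6, 4] @ H2
          branch[0] choose=0:
            H0 returns -9
            H1 returns (-9, ())
            H2 returns [(-9, ())]
          branch[1] choose=6:
            H0 returns -15
            H1 returns (-15, ())
            H2 returns [(-15, ())]
          branch[2] choose=4:
            H0 returns -13
            H1 returns (-13, ())
            H2 returns [(-13, ())]
      branch[1] choose=0:
        choose[0, 6, 4] @ H2
          branch[0] choose=0:
            H0 returns -6
            H1 returns (-6, ())
            H2 returns [(-6, ())]
          branch[1] choose=6:
            H0 returns -12
            H1 returns (-12, ())
            H2 returns [(-12, ())]
          branch[2] choose=4:
            H0 returns -10
            H1 returns (-10, ())
            H2 returns [(-10, ())]
  branch[2] choose=2:
    choose[3, 0] @ H2
      branch[0] choose=3:
        choose[0, 6, 4] @ H2
          branch[0] choose=0:
            H0 returns -9
            H1 returns (-9, ())
            H2 returns [(-9, ())]
          branch[1] choose=6:
            H0 returns -15
            H1 returns (-15, ())
            H2 returns [(-15, ())]
          branch[2] choose=4:
            H0 returns -13
            H1 returns (-13, ())
            H2 returns [(-13, ())]
      branch[1] choose=0:
        choose[0, 6, 4] @ H2
          branch[0] choose=0:
            H0 returns -6
            H1 returns (-6, ())
            H2 returns [(-6, ())]
          branch[1] choose=6:
            H0 returns -12
            H1 returns (-12, ())
            H2 returns [(-12, ())]
          branch[2] choose=4:
            H0 returns -10
            H1 returns (-10, ())
            H2 returns [(-10, ())]
= [(-7, ()), (-13, ()), (-11, ()), (-4, ()), (-10, ()), (-8, ()), (-9, ()), (-15, ()), (-13, ()), (-6, ()), (-12, ()), (-10, ()), (-9, ()), (-15, ()), (-13, ()), (-6, ()), (-12, ()), (-10, ())]

Answer: 18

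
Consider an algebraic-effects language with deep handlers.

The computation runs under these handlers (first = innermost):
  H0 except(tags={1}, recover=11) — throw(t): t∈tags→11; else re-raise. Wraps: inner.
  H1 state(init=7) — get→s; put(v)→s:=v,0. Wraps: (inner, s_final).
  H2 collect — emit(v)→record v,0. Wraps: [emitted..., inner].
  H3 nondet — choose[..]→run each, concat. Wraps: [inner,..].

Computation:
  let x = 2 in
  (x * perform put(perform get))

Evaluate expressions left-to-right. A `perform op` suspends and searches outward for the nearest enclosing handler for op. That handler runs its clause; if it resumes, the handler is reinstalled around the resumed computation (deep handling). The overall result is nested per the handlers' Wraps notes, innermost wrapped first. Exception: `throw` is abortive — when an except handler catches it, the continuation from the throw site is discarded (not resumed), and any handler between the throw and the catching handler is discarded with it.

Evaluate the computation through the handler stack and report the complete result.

Working:
get @ H1 ⇒ 7
put(7) @ H1 ⇒ s:=7
H0 returns 0
H1 returns (0, 7)
H2 returns [(0, 7)]
H3 returns [[(0, 7)]]
= [[(0, 7)]]

Answer: [[(0, 7)]]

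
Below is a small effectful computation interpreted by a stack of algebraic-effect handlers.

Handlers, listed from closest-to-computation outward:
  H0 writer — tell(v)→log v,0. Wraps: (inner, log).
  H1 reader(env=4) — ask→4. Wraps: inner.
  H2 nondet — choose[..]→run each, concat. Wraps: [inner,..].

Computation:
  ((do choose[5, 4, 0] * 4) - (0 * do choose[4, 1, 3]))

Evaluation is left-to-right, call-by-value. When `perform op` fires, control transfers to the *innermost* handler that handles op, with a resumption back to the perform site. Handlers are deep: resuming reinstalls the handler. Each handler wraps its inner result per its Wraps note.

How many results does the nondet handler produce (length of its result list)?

Answer: 9

Evaluation trace:
choose[5, 4, 0] @ H2
  branch[0] choose=5:
    choose[4, 1, 3] @ H2
      branch[0] choose=4:
        H0 returns (20, ())
        H1 returns (20, ())
        H2 returns [(20, ())]
      branch[1] choose=1:
        H0 returns (20, ())
        H1 returns (20, ())
        H2 returns [(20, ())]
      branch[2] choose=3:
        H0 returns (20, ())
        H1 returns (20, ())
        H2 returns [(20, ())]
  branch[1] choose=4:
    choose[4, 1, 3] @ H2
      branch[0] choose=4:
        H0 returns (16, ())
        H1 returns (16, ())
        H2 returns [(16, ())]
      branch[1] choose=1:
        H0 returns (16, ())
        H1 returns (16, ())
        H2 returns [(16, ())]
      branch[2] choose=3:
        H0 returns (16, ())
        H1 returns (16, ())
        H2 returns [(16, ())]
  branch[2] choose=0:
    choose[4, 1, 3] @ H2
      branch[0] choose=4:
        H0 returns (0, ())
        H1 returns (0, ())
        H2 returns [(0, ())]
      branch[1] choose=1:
        H0 returns (0, ())
        H1 returns (0, ())
        H2 returns [(0, ())]
      branch[2] choose=3:
        H0 returns (0, ())
        H1 returns (0, ())
        H2 returns [(0, ())]
= [(20, ()), (20, ()), (20, ()), (16, ()), (16, ()), (16, ()), (0, ()), (0, ()), (0, ())]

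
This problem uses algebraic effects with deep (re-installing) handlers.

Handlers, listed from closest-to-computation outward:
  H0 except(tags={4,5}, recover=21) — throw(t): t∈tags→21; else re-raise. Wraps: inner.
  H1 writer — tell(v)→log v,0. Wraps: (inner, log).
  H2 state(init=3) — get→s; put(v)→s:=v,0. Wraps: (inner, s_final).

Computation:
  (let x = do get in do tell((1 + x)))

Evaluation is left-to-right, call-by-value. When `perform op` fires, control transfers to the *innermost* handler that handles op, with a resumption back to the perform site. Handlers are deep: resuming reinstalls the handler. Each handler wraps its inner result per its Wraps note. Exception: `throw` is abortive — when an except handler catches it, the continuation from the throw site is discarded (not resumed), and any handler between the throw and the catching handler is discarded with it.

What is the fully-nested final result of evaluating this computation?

Answer: ((0, (4)), 3)

Step-by-step:
get @ H2 ⇒ 3
tell(4) @ H1 ⇒ log+=4
H0 returns 0
H1 returns (0, (4))
H2 returns ((0, (4)), 3)
= ((0, (4)), 3)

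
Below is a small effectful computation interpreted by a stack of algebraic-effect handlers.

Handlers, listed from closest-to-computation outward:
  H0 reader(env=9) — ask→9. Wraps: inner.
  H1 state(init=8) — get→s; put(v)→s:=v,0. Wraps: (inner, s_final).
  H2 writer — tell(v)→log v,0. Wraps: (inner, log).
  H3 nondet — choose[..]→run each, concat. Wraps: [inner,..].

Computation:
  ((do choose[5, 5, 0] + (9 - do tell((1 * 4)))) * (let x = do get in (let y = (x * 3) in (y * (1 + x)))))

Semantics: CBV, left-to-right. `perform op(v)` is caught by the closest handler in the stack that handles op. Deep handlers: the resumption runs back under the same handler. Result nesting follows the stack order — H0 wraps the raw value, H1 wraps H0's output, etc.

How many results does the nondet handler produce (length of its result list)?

Answer: 3

Evaluation trace:
choose[5, 5, 0] @ H3
  branch[0] choose=5:
    tell(4) @ H2 ⇒ log+=4
    get @ H1 ⇒ 8
    H0 returns 3024
    H1 returns (3024, 8)
    H2 returns ((3024, 8), (4))
    H3 returns [((3024, 8), (4))]
  branch[1] choose=5:
    tell(4) @ H2 ⇒ log+=4
    get @ H1 ⇒ 8
    H0 returns 3024
    H1 returns (3024, 8)
    H2 returns ((3024, 8), (4))
    H3 returns [((3024, 8), (4))]
  branch[2] choose=0:
    tell(4) @ H2 ⇒ log+=4
    get @ H1 ⇒ 8
    H0 returns 1944
    H1 returns (1944, 8)
    H2 returns ((1944, 8), (4))
    H3 returns [((1944, 8), (4))]
= [((3024, 8), (4)), ((3024, 8), (4)), ((1944, 8), (4))]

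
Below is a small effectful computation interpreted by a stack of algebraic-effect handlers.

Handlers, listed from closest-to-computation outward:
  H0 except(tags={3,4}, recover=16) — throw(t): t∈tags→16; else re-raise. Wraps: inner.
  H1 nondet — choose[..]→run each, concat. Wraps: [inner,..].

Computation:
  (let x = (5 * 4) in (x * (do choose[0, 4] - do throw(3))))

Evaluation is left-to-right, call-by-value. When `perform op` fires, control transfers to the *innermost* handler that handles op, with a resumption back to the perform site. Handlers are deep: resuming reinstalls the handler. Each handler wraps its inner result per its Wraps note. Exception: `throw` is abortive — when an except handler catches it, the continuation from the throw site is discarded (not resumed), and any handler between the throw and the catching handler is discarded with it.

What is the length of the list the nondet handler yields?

Answer: 2

Evaluation trace:
choose[0, 4] @ H1
  branch[0] choose=0:
    throw(3) @ H0 caught ⇒ 16
    H1 returns [16]
  branch[1] choose=4:
    throw(3) @ H0 caught ⇒ 16
    H1 returns [16]
= [16, 16]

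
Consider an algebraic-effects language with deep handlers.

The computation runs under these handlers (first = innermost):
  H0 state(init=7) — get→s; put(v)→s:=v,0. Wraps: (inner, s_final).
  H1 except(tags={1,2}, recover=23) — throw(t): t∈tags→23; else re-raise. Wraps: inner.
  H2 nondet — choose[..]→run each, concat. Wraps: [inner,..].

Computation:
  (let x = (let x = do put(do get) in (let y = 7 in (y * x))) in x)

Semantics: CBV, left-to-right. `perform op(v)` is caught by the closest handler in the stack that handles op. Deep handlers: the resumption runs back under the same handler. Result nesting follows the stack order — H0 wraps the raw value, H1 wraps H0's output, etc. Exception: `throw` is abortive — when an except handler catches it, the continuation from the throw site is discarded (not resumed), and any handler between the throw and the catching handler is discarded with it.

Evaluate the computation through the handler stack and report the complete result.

Step-by-step:
get @ H0 ⇒ 7
put(7) @ H0 ⇒ s:=7
H0 returns (0, 7)
H1 returns (0, 7)
H2 returns [(0, 7)]
= [(0, 7)]

Answer: [(0, 7)]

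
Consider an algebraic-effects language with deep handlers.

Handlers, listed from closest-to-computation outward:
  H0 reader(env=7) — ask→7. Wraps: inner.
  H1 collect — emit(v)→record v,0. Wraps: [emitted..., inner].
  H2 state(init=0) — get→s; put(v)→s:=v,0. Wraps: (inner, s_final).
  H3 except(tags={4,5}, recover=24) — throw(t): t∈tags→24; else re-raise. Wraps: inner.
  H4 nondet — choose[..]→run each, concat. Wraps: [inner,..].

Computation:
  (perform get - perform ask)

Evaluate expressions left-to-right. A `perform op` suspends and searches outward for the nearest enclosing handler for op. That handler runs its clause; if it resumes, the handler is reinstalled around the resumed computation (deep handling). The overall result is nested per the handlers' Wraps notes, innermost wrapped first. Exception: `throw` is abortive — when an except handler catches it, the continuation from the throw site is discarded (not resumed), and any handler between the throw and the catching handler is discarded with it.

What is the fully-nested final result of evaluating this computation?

Answer: [([-7], 0)]

Evaluation trace:
get @ H2 ⇒ 0
ask @ H0 ⇒ 7
H0 returns -7
H1 returns [-7]
H2 returns ([-7], 0)
H3 returns ([-7], 0)
H4 returns [([-7], 0)]
= [([-7], 0)]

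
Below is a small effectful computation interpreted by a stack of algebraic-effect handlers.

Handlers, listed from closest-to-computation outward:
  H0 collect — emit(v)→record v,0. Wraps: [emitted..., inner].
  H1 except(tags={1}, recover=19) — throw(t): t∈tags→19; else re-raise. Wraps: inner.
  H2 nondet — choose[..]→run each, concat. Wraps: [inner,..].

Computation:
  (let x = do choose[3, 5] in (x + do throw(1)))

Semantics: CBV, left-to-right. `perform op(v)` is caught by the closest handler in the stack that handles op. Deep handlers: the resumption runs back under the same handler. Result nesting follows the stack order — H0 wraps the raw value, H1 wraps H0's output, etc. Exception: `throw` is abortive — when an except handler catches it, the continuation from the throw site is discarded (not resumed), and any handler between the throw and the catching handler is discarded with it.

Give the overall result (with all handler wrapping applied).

Evaluation trace:
choose[3, 5] @ H2
  branch[0] choose=3:
    throw(1) @ H1 caught ⇒ 19
    H2 returns [19]
  branch[1] choose=5:
    throw(1) @ H1 caught ⇒ 19
    H2 returns [19]
= [19, 19]

Answer: [19, 19]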